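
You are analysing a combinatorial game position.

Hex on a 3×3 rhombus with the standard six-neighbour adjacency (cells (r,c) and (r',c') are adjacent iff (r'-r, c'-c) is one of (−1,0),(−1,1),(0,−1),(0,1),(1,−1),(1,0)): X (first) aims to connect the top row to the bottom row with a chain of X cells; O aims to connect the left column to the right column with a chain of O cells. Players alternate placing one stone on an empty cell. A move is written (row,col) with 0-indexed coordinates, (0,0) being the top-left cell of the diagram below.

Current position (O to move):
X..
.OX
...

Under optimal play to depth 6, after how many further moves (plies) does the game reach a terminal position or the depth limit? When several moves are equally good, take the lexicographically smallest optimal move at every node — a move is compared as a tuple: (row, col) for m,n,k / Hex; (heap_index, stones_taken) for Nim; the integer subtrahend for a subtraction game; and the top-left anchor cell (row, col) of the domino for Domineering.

[X../.OX/...] O move#1: (0,1):-1/XO./.OX/..., (0,2):+1/X.O/.OX/...*, (1,0):-1/X../OOX/..., (2,0):-1/X../.OX/O.., (2,1):+1/X../.OX/.O., (2,2):+1/X../.OX/..O
[X.O/.OX/...] X move#2: (0,1):-1/XXO/.OX/...*, (1,0):-1/X.O/XOX/..., (2,0):-1/X.O/.OX/X.., (2,1):-1/X.O/.OX/.X., (2,2):-1/X.O/.OX/..X
[XXO/.OX/...] O move#3: (1,0):+1/XXO/OOX/...*, (2,0):+1/XXO/.OX/O.., (2,1):+1/XXO/.OX/.O., (2,2):+1/XXO/.OX/..O
[XXO/OOX/...] end (terminal -1, X#4); searched X../.OX/... to 6

PV length from [X../.OX/...]: 3 plies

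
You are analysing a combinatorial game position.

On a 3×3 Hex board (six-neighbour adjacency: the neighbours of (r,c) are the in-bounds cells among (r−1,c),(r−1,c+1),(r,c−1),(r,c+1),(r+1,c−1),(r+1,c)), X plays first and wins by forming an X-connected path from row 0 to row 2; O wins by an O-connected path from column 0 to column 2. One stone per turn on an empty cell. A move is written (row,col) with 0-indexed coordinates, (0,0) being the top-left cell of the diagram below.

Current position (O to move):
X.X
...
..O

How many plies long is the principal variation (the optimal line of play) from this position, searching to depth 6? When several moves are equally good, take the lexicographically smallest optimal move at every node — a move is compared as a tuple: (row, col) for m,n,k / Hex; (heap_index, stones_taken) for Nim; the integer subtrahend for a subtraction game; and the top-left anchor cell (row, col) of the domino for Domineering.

PV length from [X.X/.../..O]: 5 plies

ply 1, O at X.X/.../..O | (0,1)=-1→XOX/.../..O; (1,0)=-1→X.X/O../..O; (1,1)=+1→X.X/.O./..O*; (1,2)=-1→X.X/..O/..O; (2,0)=-1→X.X/.../O.O; (2,1)=-1→X.X/.../.OO
ply 2, X at X.X/.O./..O | (0,1)=-1→XXX/.O./..O*; (1,0)=-1→X.X/XO./..O; (1,2)=-1→X.X/.OX/..O; (2,0)=-1→X.X/.O./X.O; (2,1)=-1→X.X/.O./.XO
ply 3, O at XXX/.O./..O | (1,0)=+1→XXX/OO./..O*; (1,2)=+1→XXX/.OO/..O; (2,0)=+1→XXX/.O./O.O; (2,1)=+1→XXX/.O./.OO
ply 4, X at XXX/OO./..O | (1,2)=-1→XXX/OOX/..O*; (2,0)=-1→XXX/OO./X.O; (2,1)=-1→XXX/OO./.XO
ply 5, O at XXX/OOX/..O | (2,0)=-1→XXX/OOX/O.O; (2,1)=+1→XXX/OOX/.OO*
ply 6: XXX/OOX/.OO is terminal -1 (X); from X.X/.../..O depth 6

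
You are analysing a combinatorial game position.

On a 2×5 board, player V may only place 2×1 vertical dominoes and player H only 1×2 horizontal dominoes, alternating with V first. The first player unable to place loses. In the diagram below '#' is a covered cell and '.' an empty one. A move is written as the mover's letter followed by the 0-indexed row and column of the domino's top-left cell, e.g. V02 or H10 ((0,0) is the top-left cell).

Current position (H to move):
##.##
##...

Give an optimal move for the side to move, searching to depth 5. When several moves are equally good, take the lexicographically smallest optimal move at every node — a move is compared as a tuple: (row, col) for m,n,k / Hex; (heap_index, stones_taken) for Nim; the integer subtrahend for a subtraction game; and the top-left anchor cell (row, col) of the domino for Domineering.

p1 H@[##.##/##...]: H12[##.##/####.]+1* H13[##.##/##.##]-1
p2 V@[##.##/####.] terminal -1; root [##.##/##...] d5

H's best at [##.##/##...]: H12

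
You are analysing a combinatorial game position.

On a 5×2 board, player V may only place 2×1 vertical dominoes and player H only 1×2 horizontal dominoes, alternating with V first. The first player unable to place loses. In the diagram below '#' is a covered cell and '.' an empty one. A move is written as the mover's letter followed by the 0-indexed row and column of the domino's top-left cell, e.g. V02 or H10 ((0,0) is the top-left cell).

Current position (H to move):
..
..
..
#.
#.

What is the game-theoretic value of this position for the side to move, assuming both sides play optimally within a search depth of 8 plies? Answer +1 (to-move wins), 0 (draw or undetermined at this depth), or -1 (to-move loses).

value(../../../#./#., H) = +1

p1 H@[../../../#./#.]: H00[##/../../#./#.]-1 H10[../##/../#./#.]+1* H20[../../##/#./#.]-1
p2 V@[../##/../#./#.]: V21[../##/.#/##/#.]-1* V31[../##/../##/##]-1
p3 H@[../##/.#/##/#.]: H00[##/##/.#/##/#.]+1*
p4 V@[##/##/.#/##/#.] terminal -1; root [../../../#./#.] d8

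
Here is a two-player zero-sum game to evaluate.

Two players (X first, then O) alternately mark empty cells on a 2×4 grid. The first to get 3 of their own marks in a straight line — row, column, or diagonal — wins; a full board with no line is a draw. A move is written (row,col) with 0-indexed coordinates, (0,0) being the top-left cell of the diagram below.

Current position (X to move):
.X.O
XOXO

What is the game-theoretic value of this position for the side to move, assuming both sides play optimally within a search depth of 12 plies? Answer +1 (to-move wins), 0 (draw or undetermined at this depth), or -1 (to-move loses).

value(.X.O/XOXO, X) = 0

p1 X@[.X.O/XOXO]: (0,0)[XX.O/XOXO]+0* (0,2)[.XXO/XOXO]+0
p2 O@[XX.O/XOXO]: (0,2)[XXOO/XOXO]+0*
p3 X@[XXOO/XOXO] terminal +0; root [.X.O/XOXO] d12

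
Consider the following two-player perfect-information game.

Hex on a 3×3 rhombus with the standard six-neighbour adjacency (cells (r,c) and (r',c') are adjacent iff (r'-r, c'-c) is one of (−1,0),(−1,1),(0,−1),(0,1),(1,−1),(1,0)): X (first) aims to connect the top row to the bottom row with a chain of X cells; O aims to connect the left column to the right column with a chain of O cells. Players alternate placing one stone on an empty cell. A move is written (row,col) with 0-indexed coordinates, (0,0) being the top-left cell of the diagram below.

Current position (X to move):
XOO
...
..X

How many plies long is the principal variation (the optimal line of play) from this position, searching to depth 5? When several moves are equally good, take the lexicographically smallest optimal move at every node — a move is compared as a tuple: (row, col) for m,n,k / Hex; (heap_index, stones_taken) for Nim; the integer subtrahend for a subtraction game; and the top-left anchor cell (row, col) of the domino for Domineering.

PV length from [XOO/.../..X]: 3 plies

ply 1, X at XOO/.../..X | (1,0)=+1→XOO/X../..X*; (1,1)=-1→XOO/.X./..X; (1,2)=-1→XOO/..X/..X; (2,0)=-1→XOO/.../X.X; (2,1)=-1→XOO/.../.XX
ply 2, O at XOO/X../..X | (1,1)=-1→XOO/XO./..X*; (1,2)=-1→XOO/X.O/..X; (2,0)=-1→XOO/X../O.X; (2,1)=-1→XOO/X../.OX
ply 3, X at XOO/XO./..X | (1,2)=-1→XOO/XOX/..X; (2,0)=+1→XOO/XO./X.X*; (2,1)=-1→XOO/XO./.XX
ply 4: XOO/XO./X.X is terminal -1 (O); from XOO/.../..X depth 5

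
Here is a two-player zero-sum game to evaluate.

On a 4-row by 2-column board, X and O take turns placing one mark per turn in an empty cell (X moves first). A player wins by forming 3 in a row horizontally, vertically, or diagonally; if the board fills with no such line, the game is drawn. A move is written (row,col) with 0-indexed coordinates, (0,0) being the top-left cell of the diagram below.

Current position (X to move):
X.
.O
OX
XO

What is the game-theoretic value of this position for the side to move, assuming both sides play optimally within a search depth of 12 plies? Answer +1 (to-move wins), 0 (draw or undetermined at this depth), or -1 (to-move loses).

p1 X@[X./.O/OX/XO]: (0,1)[XX/.O/OX/XO]+0* (1,0)[X./XO/OX/XO]+0
p2 O@[XX/.O/OX/XO]: (1,0)[XX/OO/OX/XO]+0*
p3 X@[XX/OO/OX/XO] terminal +0; root [X./.O/OX/XO] d12

value(X./.O/OX/XO, X) = 0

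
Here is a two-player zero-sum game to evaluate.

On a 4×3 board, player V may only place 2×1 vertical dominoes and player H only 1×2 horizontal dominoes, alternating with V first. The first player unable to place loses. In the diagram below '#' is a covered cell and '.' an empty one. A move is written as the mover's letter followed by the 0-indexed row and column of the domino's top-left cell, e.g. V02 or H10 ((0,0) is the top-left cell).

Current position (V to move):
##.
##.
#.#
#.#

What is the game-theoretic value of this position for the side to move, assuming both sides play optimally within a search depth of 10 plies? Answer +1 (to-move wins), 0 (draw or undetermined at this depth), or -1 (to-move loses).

value(##./##./#.#/#.#, V) = +1

p1 V@[##./##./#.#/#.#]: V02[###/###/#.#/#.#]+1* V21[##./##./###/###]+1
p2 H@[###/###/#.#/#.#] terminal -1; root [##./##./#.#/#.#] d10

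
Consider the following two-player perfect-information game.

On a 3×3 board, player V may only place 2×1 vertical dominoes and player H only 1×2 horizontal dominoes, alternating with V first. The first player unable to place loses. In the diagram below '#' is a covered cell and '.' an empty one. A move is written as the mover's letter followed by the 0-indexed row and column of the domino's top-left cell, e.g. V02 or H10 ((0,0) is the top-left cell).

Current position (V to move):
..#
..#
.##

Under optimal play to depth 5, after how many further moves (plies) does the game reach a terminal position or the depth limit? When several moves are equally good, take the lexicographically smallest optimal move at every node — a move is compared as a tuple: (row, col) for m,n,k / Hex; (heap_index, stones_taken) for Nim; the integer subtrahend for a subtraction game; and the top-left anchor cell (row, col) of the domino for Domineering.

PV length from [..#/..#/.##]: 1 ply

p1 V@[..#/..#/.##]: V00[#.#/#.#/.##]+1* V01[.##/.##/.##]+1 V10[..#/#.#/###]-1
p2 H@[#.#/#.#/.##] terminal -1; root [..#/..#/.##] d5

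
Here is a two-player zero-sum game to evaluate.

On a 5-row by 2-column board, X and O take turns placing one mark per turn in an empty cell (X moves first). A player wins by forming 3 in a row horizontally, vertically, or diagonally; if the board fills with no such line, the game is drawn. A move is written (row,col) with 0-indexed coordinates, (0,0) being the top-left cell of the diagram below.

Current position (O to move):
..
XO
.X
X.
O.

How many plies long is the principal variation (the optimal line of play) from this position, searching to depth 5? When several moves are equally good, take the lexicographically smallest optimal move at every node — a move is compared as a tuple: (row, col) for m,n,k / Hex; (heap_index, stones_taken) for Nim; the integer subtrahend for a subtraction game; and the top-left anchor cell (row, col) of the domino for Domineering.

PV length from [../XO/.X/X./O.]: 5 plies

ply 1, O at ../XO/.X/X./O. | (0,0)=-1→O./XO/.X/X./O.; (0,1)=-1→.O/XO/.X/X./O.; (2,0)=+0→../XO/OX/X./O.*; (3,1)=-1→../XO/.X/XO/O.; (4,1)=-1→../XO/.X/X./OO
ply 2, X at ../XO/OX/X./O. | (0,0)=+0→X./XO/OX/X./O.*; (0,1)=+0→.X/XO/OX/X./O.; (3,1)=+0→../XO/OX/XX/O.; (4,1)=+0→../XO/OX/X./OX
ply 3, O at X./XO/OX/X./O. | (0,1)=+0→XO/XO/OX/X./O.*; (3,1)=+0→X./XO/OX/XO/O.; (4,1)=+0→X./XO/OX/X./OO
ply 4, X at XO/XO/OX/X./O. | (3,1)=+0→XO/XO/OX/XX/O.*; (4,1)=+0→XO/XO/OX/X./OX
ply 5, O at XO/XO/OX/XX/O. | (4,1)=+0→XO/XO/OX/XX/OO*
ply 6: XO/XO/OX/XX/OO is terminal +0 (X); from ../XO/.X/X./O. depth 5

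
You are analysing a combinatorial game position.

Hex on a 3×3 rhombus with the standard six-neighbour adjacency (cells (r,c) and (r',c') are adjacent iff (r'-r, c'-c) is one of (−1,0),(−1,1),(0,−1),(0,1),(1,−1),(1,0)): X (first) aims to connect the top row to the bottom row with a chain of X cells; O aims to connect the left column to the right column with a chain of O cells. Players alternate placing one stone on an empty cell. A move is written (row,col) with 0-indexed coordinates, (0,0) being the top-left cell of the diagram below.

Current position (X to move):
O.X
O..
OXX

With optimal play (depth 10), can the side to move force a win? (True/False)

p1 X@[O.X/O../OXX]: (0,1)[OXX/O../OXX]+1* (1,1)[O.X/OX./OXX]+1 (1,2)[O.X/O.X/OXX]+1
p2 O@[OXX/O../OXX]: (1,1)[OXX/OO./OXX]-1* (1,2)[OXX/O.O/OXX]-1
p3 X@[OXX/OO./OXX]: (1,2)[OXX/OOX/OXX]+1*
p4 O@[OXX/OOX/OXX] terminal -1; root [O.X/O../OXX] d10

X winning at [O.X/O../OXX]: True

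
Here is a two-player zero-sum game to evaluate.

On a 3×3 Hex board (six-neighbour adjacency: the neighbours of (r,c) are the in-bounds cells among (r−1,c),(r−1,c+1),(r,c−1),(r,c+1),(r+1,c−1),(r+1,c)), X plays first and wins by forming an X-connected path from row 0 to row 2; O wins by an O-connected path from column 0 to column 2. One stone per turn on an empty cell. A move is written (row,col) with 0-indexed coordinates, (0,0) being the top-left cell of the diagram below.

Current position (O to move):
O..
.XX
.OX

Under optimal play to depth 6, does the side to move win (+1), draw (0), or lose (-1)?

value(O../.XX/.OX, O) = -1

ply 1, O at O../.XX/.OX | (0,1)=-1→OO./.XX/.OX*; (0,2)=-1→O.O/.XX/.OX; (1,0)=-1→O../OXX/.OX; (2,0)=-1→O../.XX/OOX
ply 2, X at OO./.XX/.OX | (0,2)=+1→OOX/.XX/.OX*; (1,0)=-1→OO./XXX/.OX; (2,0)=-1→OO./.XX/XOX
ply 3: OOX/.XX/.OX is terminal -1 (O); from O../.XX/.OX depth 6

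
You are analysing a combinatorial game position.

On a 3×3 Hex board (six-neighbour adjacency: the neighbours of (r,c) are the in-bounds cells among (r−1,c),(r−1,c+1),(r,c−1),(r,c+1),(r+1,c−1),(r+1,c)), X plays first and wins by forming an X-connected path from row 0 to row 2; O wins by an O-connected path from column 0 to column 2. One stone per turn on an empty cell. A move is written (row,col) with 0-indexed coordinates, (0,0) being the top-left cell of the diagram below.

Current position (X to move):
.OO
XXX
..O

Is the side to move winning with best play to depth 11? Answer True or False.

X winning at [.OO/XXX/..O]: True

ply 1, X at .OO/XXX/..O | (0,0)=+1→XOO/XXX/..O*; (2,0)=-1→.OO/XXX/X.O; (2,1)=-1→.OO/XXX/.XO
ply 2, O at XOO/XXX/..O | (2,0)=-1→XOO/XXX/O.O*; (2,1)=-1→XOO/XXX/.OO
ply 3, X at XOO/XXX/O.O | (2,1)=+1→XOO/XXX/OXO*
ply 4: XOO/XXX/OXO is terminal -1 (O); from .OO/XXX/..O depth 11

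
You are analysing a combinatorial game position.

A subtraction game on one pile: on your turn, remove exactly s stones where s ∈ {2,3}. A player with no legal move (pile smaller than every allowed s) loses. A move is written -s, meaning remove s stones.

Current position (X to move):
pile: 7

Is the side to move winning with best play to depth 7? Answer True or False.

X winning at [7]: True

p1 X@[7]: -2[5]+1* -3[4]-1
p2 O@[5]: -2[3]-1* -3[2]-1
p3 X@[3]: -2[1]+1* -3[0]+1
p4 O@[1] terminal -1; root [7] d7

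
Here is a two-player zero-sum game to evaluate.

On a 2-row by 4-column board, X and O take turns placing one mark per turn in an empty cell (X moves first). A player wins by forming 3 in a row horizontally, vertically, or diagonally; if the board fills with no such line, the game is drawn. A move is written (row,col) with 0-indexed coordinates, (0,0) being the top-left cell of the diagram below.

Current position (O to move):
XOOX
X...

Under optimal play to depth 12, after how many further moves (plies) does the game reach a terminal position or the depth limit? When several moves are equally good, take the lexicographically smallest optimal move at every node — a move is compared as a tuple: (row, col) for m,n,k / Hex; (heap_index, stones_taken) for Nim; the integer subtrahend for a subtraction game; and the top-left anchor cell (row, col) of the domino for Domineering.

ply 1, O at XOOX/X... | (1,1)=+0→XOOX/XO..*; (1,2)=+0→XOOX/X.O.; (1,3)=+0→XOOX/X..O
ply 2, X at XOOX/XO.. | (1,2)=+0→XOOX/XOX.*; (1,3)=+0→XOOX/XO.X
ply 3, O at XOOX/XOX. | (1,3)=+0→XOOX/XOXO*
ply 4: XOOX/XOXO is terminal +0 (X); from XOOX/X... depth 12

PV length from [XOOX/X...]: 3 plies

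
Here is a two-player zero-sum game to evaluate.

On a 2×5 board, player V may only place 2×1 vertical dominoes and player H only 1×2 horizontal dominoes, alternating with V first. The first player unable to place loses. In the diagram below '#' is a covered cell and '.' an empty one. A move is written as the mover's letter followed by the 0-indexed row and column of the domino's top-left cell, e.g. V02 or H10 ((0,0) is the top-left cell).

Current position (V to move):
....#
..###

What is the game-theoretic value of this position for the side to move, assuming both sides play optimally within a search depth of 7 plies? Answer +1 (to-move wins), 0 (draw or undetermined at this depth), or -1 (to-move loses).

ply 1, V at ....#/..### | V00=-1→#...#/#.###; V01=+1→.#..#/.####*
ply 2, H at .#..#/.#### | H02=-1→.####/.####*
ply 3, V at .####/.#### | V00=+1→#####/#####*
ply 4: #####/##### is terminal -1 (H); from ....#/..### depth 7

value(....#/..###, V) = +1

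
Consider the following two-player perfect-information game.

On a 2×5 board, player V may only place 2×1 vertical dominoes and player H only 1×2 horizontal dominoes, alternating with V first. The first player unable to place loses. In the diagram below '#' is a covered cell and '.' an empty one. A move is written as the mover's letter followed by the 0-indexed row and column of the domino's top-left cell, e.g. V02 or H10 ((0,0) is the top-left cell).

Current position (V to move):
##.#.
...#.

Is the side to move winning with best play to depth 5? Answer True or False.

V winning at [##.#./...#.]: True

[##.#./...#.] V move#1: V02:+1/####./..##.*, V04:-1/##.##/...##
[####./..##.] H move#2: H10:-1/####./####.*
[####./####.] V move#3: V04:+1/#####/#####*
[#####/#####] end (terminal -1, H#4); searched ##.#./...#. to 5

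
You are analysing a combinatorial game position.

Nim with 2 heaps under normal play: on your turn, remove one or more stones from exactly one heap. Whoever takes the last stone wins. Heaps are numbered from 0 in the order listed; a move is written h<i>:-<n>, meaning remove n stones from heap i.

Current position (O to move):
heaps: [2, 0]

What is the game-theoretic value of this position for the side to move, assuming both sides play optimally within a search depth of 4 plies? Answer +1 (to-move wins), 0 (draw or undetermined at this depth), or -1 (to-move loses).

value((2,0), O) = +1

[(2,0)] O move#1: h0:-1:-1/(1,0), h0:-2:+1/(0,0)*
[(0,0)] end (terminal -1, X#2); searched (2,0) to 4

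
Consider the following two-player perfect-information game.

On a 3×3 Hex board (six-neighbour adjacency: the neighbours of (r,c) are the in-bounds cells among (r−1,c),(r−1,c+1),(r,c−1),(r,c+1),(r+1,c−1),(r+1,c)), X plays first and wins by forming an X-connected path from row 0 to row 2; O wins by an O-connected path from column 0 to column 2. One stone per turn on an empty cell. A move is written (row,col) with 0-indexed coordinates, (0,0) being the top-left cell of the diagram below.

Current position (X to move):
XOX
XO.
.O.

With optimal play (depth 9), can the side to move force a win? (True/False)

X winning at [XOX/XO./.O.]: True

[XOX/XO./.O.] X move#1: (1,2):+1/XOX/XOX/.O.*, (2,0):+1/XOX/XO./XO., (2,2):+1/XOX/XO./.OX
[XOX/XOX/.O.] O move#2: (2,0):-1/XOX/XOX/OO.*, (2,2):-1/XOX/XOX/.OO
[XOX/XOX/OO.] X move#3: (2,2):+1/XOX/XOX/OOX*
[XOX/XOX/OOX] end (terminal -1, O#4); searched XOX/XO./.O. to 9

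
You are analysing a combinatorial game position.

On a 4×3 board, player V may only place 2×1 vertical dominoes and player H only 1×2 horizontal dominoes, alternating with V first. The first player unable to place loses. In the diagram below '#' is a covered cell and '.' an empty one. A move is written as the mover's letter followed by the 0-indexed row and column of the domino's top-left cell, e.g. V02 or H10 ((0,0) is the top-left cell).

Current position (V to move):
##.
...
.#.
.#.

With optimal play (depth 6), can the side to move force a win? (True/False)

p1 V@[##./.../.#./.#.]: V02[###/..#/.#./.#.]+1* V10[##./#../##./.#.]+1 V12[##./..#/.##/.#.]+1 V20[##./.../##./##.]+1 V22[##./.../.##/.##]+1
p2 H@[###/..#/.#./.#.]: H10[###/###/.#./.#.]-1*
p3 V@[###/###/.#./.#.]: V20[###/###/##./##.]+1* V22[###/###/.##/.##]+1
p4 H@[###/###/##./##.] terminal -1; root [##./.../.#./.#.] d6

V winning at [##./.../.#./.#.]: True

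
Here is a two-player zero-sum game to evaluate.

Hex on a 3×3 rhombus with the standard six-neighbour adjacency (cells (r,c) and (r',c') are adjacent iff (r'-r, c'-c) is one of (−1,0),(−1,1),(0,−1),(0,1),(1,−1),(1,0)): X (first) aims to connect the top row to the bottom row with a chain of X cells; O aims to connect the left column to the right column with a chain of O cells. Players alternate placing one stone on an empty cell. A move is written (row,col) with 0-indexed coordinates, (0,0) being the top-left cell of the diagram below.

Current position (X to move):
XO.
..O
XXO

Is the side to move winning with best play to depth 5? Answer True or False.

ply 1, X at XO./..O/XXO | (0,2)=+1→XOX/..O/XXO*; (1,0)=+1→XO./X.O/XXO; (1,1)=+1→XO./.XO/XXO
ply 2, O at XOX/..O/XXO | (1,0)=-1→XOX/O.O/XXO*; (1,1)=-1→XOX/.OO/XXO
ply 3, X at XOX/O.O/XXO | (1,1)=+1→XOX/OXO/XXO*
ply 4: XOX/OXO/XXO is terminal -1 (O); from XO./..O/XXO depth 5

X winning at [XO./..O/XXO]: True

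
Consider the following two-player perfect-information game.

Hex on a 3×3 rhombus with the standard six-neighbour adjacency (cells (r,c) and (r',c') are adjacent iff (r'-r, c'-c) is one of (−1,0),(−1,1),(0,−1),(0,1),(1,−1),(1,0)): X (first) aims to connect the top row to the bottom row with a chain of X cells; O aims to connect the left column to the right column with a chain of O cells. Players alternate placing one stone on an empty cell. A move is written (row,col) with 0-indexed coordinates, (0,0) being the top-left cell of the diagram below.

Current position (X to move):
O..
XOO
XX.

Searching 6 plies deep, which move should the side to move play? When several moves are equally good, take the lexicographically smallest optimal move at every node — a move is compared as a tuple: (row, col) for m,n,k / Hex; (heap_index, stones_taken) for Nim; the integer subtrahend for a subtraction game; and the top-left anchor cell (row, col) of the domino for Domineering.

X's best at [O../XOO/XX.]: (0,1)

p1 X@[O../XOO/XX.]: (0,1)[OX./XOO/XX.]+1* (0,2)[O.X/XOO/XX.]-1 (2,2)[O../XOO/XXX]-1
p2 O@[OX./XOO/XX.] terminal -1; root [O../XOO/XX.] d6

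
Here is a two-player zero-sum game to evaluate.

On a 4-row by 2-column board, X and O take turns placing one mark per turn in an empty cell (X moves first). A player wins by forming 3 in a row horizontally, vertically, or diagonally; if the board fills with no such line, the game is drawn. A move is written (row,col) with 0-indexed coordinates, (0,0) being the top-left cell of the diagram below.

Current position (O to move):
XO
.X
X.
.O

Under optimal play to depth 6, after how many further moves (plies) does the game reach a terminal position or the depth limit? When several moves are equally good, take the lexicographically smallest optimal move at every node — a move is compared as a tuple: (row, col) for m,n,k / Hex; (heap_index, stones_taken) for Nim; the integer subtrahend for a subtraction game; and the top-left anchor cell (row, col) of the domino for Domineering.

p1 O@[XO/.X/X./.O]: (1,0)[XO/OX/X./.O]+0* (2,1)[XO/.X/XO/.O]-1 (3,0)[XO/.X/X./OO]-1
p2 X@[XO/OX/X./.O]: (2,1)[XO/OX/XX/.O]+0* (3,0)[XO/OX/X./XO]+0
p3 O@[XO/OX/XX/.O]: (3,0)[XO/OX/XX/OO]+0*
p4 X@[XO/OX/XX/OO] terminal +0; root [XO/.X/X./.O] d6

PV length from [XO/.X/X./.O]: 3 plies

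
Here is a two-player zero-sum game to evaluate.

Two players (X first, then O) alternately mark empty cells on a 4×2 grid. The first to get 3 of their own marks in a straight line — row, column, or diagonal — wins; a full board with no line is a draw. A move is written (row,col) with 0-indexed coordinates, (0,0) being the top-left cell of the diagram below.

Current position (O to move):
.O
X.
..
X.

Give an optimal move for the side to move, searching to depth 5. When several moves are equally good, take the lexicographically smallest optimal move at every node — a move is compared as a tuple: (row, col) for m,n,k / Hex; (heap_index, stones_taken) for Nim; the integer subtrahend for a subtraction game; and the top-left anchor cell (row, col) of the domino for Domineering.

p1 O@[.O/X./../X.]: (0,0)[OO/X./../X.]-1 (1,1)[.O/XO/../X.]-1 (2,0)[.O/X./O./X.]+0* (2,1)[.O/X./.O/X.]-1 (3,1)[.O/X./../XO]-1
p2 X@[.O/X./O./X.]: (0,0)[XO/X./O./X.]+0* (1,1)[.O/XX/O./X.]+0 (2,1)[.O/X./OX/X.]+0 (3,1)[.O/X./O./XX]+0
p3 O@[XO/X./O./X.]: (1,1)[XO/XO/O./X.]+0* (2,1)[XO/X./OO/X.]+0 (3,1)[XO/X./O./XO]+0
p4 X@[XO/XO/O./X.]: (2,1)[XO/XO/OX/X.]+0* (3,1)[XO/XO/O./XX]-1
p5 O@[XO/XO/OX/X.]: (3,1)[XO/XO/OX/XO]+0*
p6 X@[XO/XO/OX/XO] terminal +0; root [.O/X./../X.] d5

O's best at [.O/X./../X.]: (2,0)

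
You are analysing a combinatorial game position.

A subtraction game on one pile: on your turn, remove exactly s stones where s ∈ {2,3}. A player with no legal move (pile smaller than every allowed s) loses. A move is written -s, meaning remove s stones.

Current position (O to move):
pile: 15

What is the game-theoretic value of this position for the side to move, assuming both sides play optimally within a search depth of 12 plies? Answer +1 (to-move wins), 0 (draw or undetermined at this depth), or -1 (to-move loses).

value(15, O) = -1

p1 O@[15]: -2[13]-1* -3[12]-1
p2 X@[13]: -2[11]+1* -3[10]+1
p3 O@[11]: -2[9]-1* -3[8]-1
p4 X@[9]: -2[7]-1 -3[6]+1*
p5 O@[6]: -2[4]-1* -3[3]-1
p6 X@[4]: -2[2]-1 -3[1]+1*
p7 O@[1] terminal -1; root [15] d12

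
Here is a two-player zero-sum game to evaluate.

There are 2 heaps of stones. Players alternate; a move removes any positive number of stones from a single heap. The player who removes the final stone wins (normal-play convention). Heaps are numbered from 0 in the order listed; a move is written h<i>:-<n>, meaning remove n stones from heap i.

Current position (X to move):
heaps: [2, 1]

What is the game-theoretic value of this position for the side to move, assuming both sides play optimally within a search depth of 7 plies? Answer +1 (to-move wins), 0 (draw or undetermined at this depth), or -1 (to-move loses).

[(2,1)] X move#1: h0:-1:+1/(1,1)*, h0:-2:-1/(0,1), h1:-1:-1/(2,0)
[(1,1)] O move#2: h0:-1:-1/(0,1)*, h1:-1:-1/(1,0)
[(0,1)] X move#3: h1:-1:+1/(0,0)*
[(0,0)] end (terminal -1, O#4); searched (2,1) to 7

value((2,1), X) = +1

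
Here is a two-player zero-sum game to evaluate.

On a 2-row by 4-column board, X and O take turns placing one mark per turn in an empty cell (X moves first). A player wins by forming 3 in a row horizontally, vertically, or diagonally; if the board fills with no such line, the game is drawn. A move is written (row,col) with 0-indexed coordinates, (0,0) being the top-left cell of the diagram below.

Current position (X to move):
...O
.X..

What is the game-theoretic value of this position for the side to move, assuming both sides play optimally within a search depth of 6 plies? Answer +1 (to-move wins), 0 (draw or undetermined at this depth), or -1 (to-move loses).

value(...O/.X.., X) = +1

[...O/.X..] X move#1: (0,0):+0/X..O/.X.., (0,1):+0/.X.O/.X.., (0,2):+0/..XO/.X.., (1,0):+0/...O/XX.., (1,2):+1/...O/.XX.*, (1,3):+0/...O/.X.X
[...O/.XX.] O move#2: (0,0):-1/O..O/.XX.*, (0,1):-1/.O.O/.XX., (0,2):-1/..OO/.XX., (1,0):-1/...O/OXX., (1,3):-1/...O/.XXO
[O..O/.XX.] X move#3: (0,1):+1/OX.O/.XX.*, (0,2):+1/O.XO/.XX., (1,0):+1/O..O/XXX., (1,3):+1/O..O/.XXX
[OX.O/.XX.] O move#4: (0,2):-1/OXOO/.XX.*, (1,0):-1/OX.O/OXX., (1,3):-1/OX.O/.XXO
[OXOO/.XX.] X move#5: (1,0):+1/OXOO/XXX.*, (1,3):+1/OXOO/.XXX
[OXOO/XXX.] end (terminal -1, O#6); searched ...O/.X.. to 6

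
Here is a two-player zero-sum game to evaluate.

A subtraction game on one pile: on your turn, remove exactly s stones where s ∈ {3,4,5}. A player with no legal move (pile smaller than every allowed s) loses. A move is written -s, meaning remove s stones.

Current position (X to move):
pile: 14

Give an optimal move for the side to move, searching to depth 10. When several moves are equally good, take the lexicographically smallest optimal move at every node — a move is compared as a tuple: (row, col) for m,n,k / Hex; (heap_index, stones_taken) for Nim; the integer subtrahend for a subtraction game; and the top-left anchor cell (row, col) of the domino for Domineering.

X's best at [14]: -4

p1 X@[14]: -3[11]-1 -4[10]+1* -5[9]+1
p2 O@[10]: -3[7]-1* -4[6]-1 -5[5]-1
p3 X@[7]: -3[4]-1 -4[3]-1 -5[2]+1*
p4 O@[2] terminal -1; root [14] d10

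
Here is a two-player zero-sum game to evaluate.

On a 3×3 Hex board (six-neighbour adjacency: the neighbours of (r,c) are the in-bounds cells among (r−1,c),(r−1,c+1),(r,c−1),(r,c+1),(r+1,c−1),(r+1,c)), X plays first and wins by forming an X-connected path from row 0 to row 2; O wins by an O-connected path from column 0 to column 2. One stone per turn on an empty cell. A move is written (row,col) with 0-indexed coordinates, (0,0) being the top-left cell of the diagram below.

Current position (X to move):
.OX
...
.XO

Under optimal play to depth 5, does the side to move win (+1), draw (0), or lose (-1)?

ply 1, X at .OX/.../.XO | (0,0)=+1→XOX/.../.XO*; (1,0)=+1→.OX/X../.XO; (1,1)=+1→.OX/.X./.XO; (1,2)=+1→.OX/..X/.XO; (2,0)=+1→.OX/.../XXO
ply 2, O at XOX/.../.XO | (1,0)=-1→XOX/O../.XO*; (1,1)=-1→XOX/.O./.XO; (1,2)=-1→XOX/..O/.XO; (2,0)=-1→XOX/.../OXO
ply 3, X at XOX/O../.XO | (1,1)=+1→XOX/OX./.XO*; (1,2)=+1→XOX/O.X/.XO; (2,0)=+1→XOX/O../XXO
ply 4: XOX/OX./.XO is terminal -1 (O); from .OX/.../.XO depth 5

value(.OX/.../.XO, X) = +1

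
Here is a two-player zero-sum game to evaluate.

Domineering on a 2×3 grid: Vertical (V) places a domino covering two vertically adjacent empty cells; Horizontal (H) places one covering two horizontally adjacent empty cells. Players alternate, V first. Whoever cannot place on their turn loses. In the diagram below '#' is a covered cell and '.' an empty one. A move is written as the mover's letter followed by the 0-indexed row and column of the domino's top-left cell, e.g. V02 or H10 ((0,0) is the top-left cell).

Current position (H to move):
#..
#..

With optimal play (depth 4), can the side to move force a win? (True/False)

H winning at [#../#..]: True

ply 1, H at #../#.. | H01=+1→###/#..*; H11=+1→#../###
ply 2: ###/#.. is terminal -1 (V); from #../#.. depth 4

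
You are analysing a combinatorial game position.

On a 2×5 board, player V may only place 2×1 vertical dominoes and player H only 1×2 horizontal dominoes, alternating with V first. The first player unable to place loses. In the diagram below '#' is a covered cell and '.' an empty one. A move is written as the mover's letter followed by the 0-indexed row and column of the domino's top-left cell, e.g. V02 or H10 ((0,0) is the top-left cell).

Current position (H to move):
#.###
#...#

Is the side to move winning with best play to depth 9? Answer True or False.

p1 H@[#.###/#...#]: H11[#.###/###.#]+1* H12[#.###/#.###]-1
p2 V@[#.###/###.#] terminal -1; root [#.###/#...#] d9

H winning at [#.###/#...#]: True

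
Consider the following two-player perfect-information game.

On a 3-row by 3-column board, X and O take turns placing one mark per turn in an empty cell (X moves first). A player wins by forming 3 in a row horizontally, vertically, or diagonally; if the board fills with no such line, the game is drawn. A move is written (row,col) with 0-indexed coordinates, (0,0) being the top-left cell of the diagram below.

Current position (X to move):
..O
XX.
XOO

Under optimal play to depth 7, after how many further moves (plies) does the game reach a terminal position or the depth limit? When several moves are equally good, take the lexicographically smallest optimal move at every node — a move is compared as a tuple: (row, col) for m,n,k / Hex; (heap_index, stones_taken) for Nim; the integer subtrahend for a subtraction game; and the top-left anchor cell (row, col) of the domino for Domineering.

PV length from [..O/XX./XOO]: 1 ply

[..O/XX./XOO] X move#1: (0,0):+1/X.O/XX./XOO*, (0,1):-1/.XO/XX./XOO, (1,2):+1/..O/XXX/XOO
[X.O/XX./XOO] end (terminal -1, O#2); searched ..O/XX./XOO to 7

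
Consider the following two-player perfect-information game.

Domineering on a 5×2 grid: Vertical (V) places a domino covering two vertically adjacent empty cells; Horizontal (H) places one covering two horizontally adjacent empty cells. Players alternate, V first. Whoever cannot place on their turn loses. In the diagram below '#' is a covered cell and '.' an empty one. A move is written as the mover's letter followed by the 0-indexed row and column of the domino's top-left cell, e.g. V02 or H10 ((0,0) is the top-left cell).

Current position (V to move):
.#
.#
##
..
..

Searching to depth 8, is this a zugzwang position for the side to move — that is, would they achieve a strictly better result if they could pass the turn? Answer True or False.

zugzwang(.#/.#/##/../.., V) = False

[.#/.#/##/../..] V move#1: V00:-1/##/##/##/../.., V30:+1/.#/.#/##/#./#.*, V31:+1/.#/.#/##/.#/.#
[.#/.#/##/#./#.] end (terminal -1, H#2); searched .#/.#/##/../.. to 8
suppose V passes — search the same position with H to move:
pass> [.#/.#/##/../..] H move#1: H30:+1/.#/.#/##/##/..*, H40:+1/.#/.#/##/../##
pass> [.#/.#/##/##/..] V move#2: V00:-1/##/##/##/##/..*
pass> [##/##/##/##/..] H move#3: H40:+1/##/##/##/##/##*
pass> [##/##/##/##/##] end (terminal -1, V#4); searched .#/.#/##/../.. to 8
for V: play +1, pass -1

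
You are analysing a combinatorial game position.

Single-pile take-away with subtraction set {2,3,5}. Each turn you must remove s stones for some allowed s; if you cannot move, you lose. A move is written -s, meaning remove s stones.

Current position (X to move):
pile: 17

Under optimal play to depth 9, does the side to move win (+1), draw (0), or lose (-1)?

[17] X move#1: -2:+1/15*, -3:+1/14, -5:-1/12
[15] O move#2: -2:-1/13*, -3:-1/12, -5:-1/10
[13] X move#3: -2:-1/11, -3:-1/10, -5:+1/8*
[8] O move#4: -2:-1/6*, -3:-1/5, -5:-1/3
[6] X move#5: -2:-1/4, -3:-1/3, -5:+1/1*
[1] end (terminal -1, O#6); searched 17 to 9

value(17, X) = +1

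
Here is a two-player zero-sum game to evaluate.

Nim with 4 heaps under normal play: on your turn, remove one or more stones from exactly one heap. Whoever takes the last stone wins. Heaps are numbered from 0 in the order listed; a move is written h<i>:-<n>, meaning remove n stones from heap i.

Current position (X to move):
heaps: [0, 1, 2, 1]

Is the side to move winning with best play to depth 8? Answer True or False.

p1 X@[(0,1,2,1)]: h1:-1[(0,0,2,1)]-1 h2:-1[(0,1,1,1)]-1 h2:-2[(0,1,0,1)]+1* h3:-1[(0,1,2,0)]-1
p2 O@[(0,1,0,1)]: h1:-1[(0,0,0,1)]-1* h3:-1[(0,1,0,0)]-1
p3 X@[(0,0,0,1)]: h3:-1[(0,0,0,0)]+1*
p4 O@[(0,0,0,0)] terminal -1; root [(0,1,2,1)] d8

X winning at [(0,1,2,1)]: True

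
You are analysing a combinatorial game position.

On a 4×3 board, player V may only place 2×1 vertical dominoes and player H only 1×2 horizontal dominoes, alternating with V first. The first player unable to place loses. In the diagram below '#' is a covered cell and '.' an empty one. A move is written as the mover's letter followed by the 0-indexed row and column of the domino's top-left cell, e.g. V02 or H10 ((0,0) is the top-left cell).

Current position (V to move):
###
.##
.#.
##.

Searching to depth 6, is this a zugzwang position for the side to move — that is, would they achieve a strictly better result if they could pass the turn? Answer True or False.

zugzwang(###/.##/.#./##., V) = False

ply 1, V at ###/.##/.#./##. | V10=+1→###/###/##./##.*; V22=+1→###/.##/.##/###
ply 2: ###/###/##./##. is terminal -1 (H); from ###/.##/.#./##. depth 6
suppose V passes — search the same position with H to move:
pass> ply 1: ###/.##/.#./##. is terminal -1 (H); from ###/.##/.#./##. depth 6
for V: play +1, pass +1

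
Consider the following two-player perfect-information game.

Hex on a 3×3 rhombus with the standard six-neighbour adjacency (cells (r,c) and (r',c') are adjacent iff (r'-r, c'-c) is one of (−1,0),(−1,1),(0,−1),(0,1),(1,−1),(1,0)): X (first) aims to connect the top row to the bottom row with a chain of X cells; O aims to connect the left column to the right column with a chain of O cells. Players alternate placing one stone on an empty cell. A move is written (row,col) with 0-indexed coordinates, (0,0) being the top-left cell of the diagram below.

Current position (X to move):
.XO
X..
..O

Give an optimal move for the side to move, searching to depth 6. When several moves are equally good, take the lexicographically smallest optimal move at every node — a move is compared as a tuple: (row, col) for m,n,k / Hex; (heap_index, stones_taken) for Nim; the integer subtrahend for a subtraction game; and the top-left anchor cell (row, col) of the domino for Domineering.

X's best at [.XO/X../..O]: (1,1)

p1 X@[.XO/X../..O]: (0,0)[XXO/X../..O]-1 (1,1)[.XO/XX./..O]+1* (1,2)[.XO/X.X/..O]-1 (2,0)[.XO/X../X.O]+1 (2,1)[.XO/X../.XO]+1
p2 O@[.XO/XX./..O]: (0,0)[OXO/XX./..O]-1* (1,2)[.XO/XXO/..O]-1 (2,0)[.XO/XX./O.O]-1 (2,1)[.XO/XX./.OO]-1
p3 X@[OXO/XX./..O]: (1,2)[OXO/XXX/..O]+1* (2,0)[OXO/XX./X.O]+1 (2,1)[OXO/XX./.XO]+1
p4 O@[OXO/XXX/..O]: (2,0)[OXO/XXX/O.O]-1* (2,1)[OXO/XXX/.OO]-1
p5 X@[OXO/XXX/O.O]: (2,1)[OXO/XXX/OXO]+1*
p6 O@[OXO/XXX/OXO] terminal -1; root [.XO/X../..O] d6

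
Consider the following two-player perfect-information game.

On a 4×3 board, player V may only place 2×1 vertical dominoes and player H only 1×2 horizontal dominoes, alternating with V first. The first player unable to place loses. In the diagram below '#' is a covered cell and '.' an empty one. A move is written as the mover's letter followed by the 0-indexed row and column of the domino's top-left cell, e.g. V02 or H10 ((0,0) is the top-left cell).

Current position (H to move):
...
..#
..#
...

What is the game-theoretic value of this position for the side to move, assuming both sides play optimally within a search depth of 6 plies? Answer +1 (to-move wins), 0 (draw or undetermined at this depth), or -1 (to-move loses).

value(.../..#/..#/..., H) = -1

ply 1, H at .../..#/..#/... | H00=-1→##./..#/..#/...*; H01=-1→.##/..#/..#/...; H10=-1→.../###/..#/...; H20=-1→.../..#/###/...; H30=-1→.../..#/..#/##.; H31=-1→.../..#/..#/.##
ply 2, V at ##./..#/..#/... | V10=+1→##./#.#/#.#/...*; V11=+1→##./.##/.##/...; V20=+1→##./..#/#.#/#..; V21=+1→##./..#/.##/.#.
ply 3, H at ##./#.#/#.#/... | H30=-1→##./#.#/#.#/##.*; H31=-1→##./#.#/#.#/.##
ply 4, V at ##./#.#/#.#/##. | V11=+1→##./###/###/##.*
ply 5: ##./###/###/##. is terminal -1 (H); from .../..#/..#/... depth 6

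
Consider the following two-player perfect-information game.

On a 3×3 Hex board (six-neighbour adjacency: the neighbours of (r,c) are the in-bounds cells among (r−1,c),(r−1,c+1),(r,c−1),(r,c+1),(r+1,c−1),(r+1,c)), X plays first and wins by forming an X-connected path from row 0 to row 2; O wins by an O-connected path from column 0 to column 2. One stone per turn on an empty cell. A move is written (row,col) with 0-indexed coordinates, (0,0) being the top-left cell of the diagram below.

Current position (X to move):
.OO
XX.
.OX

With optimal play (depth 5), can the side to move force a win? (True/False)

X winning at [.OO/XX./.OX]: True

[.OO/XX./.OX] X move#1: (0,0):+1/XOO/XX./.OX*, (1,2):-1/.OO/XXX/.OX, (2,0):-1/.OO/XX./XOX
[XOO/XX./.OX] O move#2: (1,2):-1/XOO/XXO/.OX*, (2,0):-1/XOO/XX./OOX
[XOO/XXO/.OX] X move#3: (2,0):+1/XOO/XXO/XOX*
[XOO/XXO/XOX] end (terminal -1, O#4); searched .OO/XX./.OX to 5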